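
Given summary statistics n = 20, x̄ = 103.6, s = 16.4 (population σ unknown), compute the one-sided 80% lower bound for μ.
μ ≥ 100.44

Lower bound (one-sided):
t* = 0.861 (one-sided for 80%)
Lower bound = x̄ - t* · s/√n = 103.6 - 0.861 · 16.4/√20 = 100.44

We are 80% confident that μ ≥ 100.44.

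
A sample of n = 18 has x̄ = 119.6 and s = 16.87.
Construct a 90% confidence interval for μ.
(112.68, 126.52)

t-interval (σ unknown):
df = n - 1 = 17
t* = 1.740 for 90% confidence

Margin of error = t* · s/√n = 1.740 · 16.87/√18 = 6.92

CI: (112.68, 126.52)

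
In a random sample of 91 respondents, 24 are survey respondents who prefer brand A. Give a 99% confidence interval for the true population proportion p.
(0.145, 0.383)

Proportion CI:
p̂ = 24/91 = 0.26374
SE = √(p̂(1-p̂)/n) = √(0.26374 · 0.73626 / 91) = 0.04619

z* = 2.576
Margin = z* · SE = 2.576 · 0.04619 = 0.1190

CI: 0.26374 ± 0.1190 = (0.145, 0.383)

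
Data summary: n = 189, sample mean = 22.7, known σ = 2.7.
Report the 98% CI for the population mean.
(22.24, 23.16)

z-interval (σ known):
z* = 2.326 for 98% confidence

Margin of error = z* · σ/√n = 2.326 · 2.7/√189 = 0.46

CI: (22.7 - 0.46, 22.7 + 0.46) = (22.24, 23.16)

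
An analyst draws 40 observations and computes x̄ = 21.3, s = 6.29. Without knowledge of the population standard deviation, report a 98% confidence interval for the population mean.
(18.89, 23.71)

t-interval (σ unknown):
df = n - 1 = 39
t* = 2.426 for 98% confidence

Margin of error = t* · s/√n = 2.426 · 6.29/√40 = 2.41

CI: (18.89, 23.71)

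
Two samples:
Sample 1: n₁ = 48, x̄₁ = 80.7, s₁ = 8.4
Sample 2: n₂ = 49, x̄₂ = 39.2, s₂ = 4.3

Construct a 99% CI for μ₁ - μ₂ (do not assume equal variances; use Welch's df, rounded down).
(37.90, 45.10)

Difference: x̄₁ - x̄₂ = 41.50
SE = √(s₁²/n₁ + s₂²/n₂) = √(8.4²/48 + 4.3²/49) = 1.3592
df = 69.73 → 69 (Welch–Satterthwaite, rounded down)
t* = 2.649

CI: 41.50 ± 2.649 · 1.3592 = 41.50 ± 3.60 = (37.90, 45.10)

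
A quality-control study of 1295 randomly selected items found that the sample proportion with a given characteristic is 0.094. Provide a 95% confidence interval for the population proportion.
(0.078, 0.110)

Proportion CI:
SE = √(p̂(1-p̂)/n) = √(0.094 · 0.906 / 1295) = 0.00811

z* = 1.960
Margin = z* · SE = 1.960 · 0.00811 = 0.0159

CI: 0.094 ± 0.0159 = (0.078, 0.110)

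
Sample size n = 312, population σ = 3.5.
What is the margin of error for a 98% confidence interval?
Margin of error = 0.46

Margin of error = z* · σ/√n
= 2.326 · 3.5/√312
= 2.326 · 3.5/17.6635
= 0.46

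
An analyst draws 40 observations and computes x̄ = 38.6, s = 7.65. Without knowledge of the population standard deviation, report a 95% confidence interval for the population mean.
(36.15, 41.05)

t-interval (σ unknown):
df = n - 1 = 39
t* = 2.023 for 95% confidence

Margin of error = t* · s/√n = 2.023 · 7.65/√40 = 2.45

CI: (36.15, 41.05)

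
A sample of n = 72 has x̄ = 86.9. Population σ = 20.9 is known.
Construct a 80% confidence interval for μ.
(83.74, 90.06)

z-interval (σ known):
z* = 1.282 for 80% confidence

Margin of error = z* · σ/√n = 1.282 · 20.9/√72 = 3.16

CI: (86.9 - 3.16, 86.9 + 3.16) = (83.74, 90.06)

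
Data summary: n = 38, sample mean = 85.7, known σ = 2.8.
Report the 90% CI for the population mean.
(84.95, 86.45)

z-interval (σ known):
z* = 1.645 for 90% confidence

Margin of error = z* · σ/√n = 1.645 · 2.8/√38 = 0.75

CI: (85.7 - 0.75, 85.7 + 0.75) = (84.95, 86.45)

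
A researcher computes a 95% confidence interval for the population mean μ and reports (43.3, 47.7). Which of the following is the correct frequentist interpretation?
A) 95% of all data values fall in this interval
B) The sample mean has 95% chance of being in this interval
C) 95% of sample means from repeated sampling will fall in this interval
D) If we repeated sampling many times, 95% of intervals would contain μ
D

A) Wrong — a CI is about the parameter μ, not individual data values.
B) Wrong — x̄ is observed and sits in the interval by construction.
C) Wrong — coverage applies to intervals containing μ, not to future x̄ values.
D) Correct — this is the frequentist long-run coverage interpretation.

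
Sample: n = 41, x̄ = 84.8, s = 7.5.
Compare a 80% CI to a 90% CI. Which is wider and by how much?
90% CI is wider by 0.89

df = 40
80% CI: t* = 1.303, (83.27, 86.33), width = 2 · t* · s/√n = 3.05
90% CI: t* = 1.684, (82.83, 86.77), width = 2 · t* · s/√n = 3.94

The 90% CI is wider by 3.94 - 3.05 = 0.89.
Higher confidence requires a wider interval.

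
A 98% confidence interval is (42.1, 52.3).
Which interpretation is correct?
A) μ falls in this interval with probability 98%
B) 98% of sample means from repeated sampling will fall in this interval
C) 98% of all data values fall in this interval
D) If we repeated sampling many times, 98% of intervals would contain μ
D

A) Wrong — μ is fixed; the randomness lives in the interval, not in μ.
B) Wrong — coverage applies to intervals containing μ, not to future x̄ values.
C) Wrong — a CI is about the parameter μ, not individual data values.
D) Correct — this is the frequentist long-run coverage interpretation.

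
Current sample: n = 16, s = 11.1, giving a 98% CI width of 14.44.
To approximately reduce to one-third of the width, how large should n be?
n ≈ 144

CI width ∝ 1/√n
To reduce width by factor 3, need √n to grow by 3 → need 3² = 9 times as many samples.

Current: n = 16, width = 14.44
New: n = 144, width ≈ 4.35

Width reduced by factor of 14.44/4.35 = 3.32.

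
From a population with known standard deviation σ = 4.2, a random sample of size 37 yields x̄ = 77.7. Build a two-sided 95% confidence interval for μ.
(76.35, 79.05)

z-interval (σ known):
z* = 1.960 for 95% confidence

Margin of error = z* · σ/√n = 1.960 · 4.2/√37 = 1.35

CI: (77.7 - 1.35, 77.7 + 1.35) = (76.35, 79.05)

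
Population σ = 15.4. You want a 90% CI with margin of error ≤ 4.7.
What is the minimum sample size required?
n ≥ 30

For margin E ≤ 4.7:
n ≥ (z* · σ / E)²
n ≥ (1.645 · 15.4 / 4.7)²
n ≥ 29.05

Minimum n = 30 (rounding up)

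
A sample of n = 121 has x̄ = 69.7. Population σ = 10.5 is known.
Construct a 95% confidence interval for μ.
(67.83, 71.57)

z-interval (σ known):
z* = 1.960 for 95% confidence

Margin of error = z* · σ/√n = 1.960 · 10.5/√121 = 1.87

CI: (69.7 - 1.87, 69.7 + 1.87) = (67.83, 71.57)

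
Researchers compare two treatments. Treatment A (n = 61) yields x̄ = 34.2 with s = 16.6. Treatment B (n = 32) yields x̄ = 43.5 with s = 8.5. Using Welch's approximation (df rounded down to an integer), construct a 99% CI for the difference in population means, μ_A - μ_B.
(-16.15, -2.45)

Difference: x̄₁ - x̄₂ = -9.30
SE = √(s₁²/n₁ + s₂²/n₂) = √(16.6²/61 + 8.5²/32) = 2.6029
df = 90.98 → 90 (Welch–Satterthwaite, rounded down)
t* = 2.632

CI: -9.30 ± 2.632 · 2.6029 = -9.30 ± 6.85 = (-16.15, -2.45)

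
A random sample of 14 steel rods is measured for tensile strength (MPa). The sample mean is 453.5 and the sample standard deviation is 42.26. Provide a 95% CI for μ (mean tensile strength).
(429.10, 477.90)

t-interval (σ unknown):
df = n - 1 = 13
t* = 2.160 for 95% confidence

Margin of error = t* · s/√n = 2.160 · 42.26/√14 = 24.40

CI: (429.10, 477.90)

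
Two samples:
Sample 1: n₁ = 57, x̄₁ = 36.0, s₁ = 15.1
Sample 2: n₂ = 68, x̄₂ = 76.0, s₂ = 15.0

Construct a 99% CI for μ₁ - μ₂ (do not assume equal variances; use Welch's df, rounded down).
(-47.08, -32.92)

Difference: x̄₁ - x̄₂ = -40.00
SE = √(s₁²/n₁ + s₂²/n₂) = √(15.1²/57 + 15.0²/68) = 2.7035
df = 118.94 → 118 (Welch–Satterthwaite, rounded down)
t* = 2.618

CI: -40.00 ± 2.618 · 2.7035 = -40.00 ± 7.08 = (-47.08, -32.92)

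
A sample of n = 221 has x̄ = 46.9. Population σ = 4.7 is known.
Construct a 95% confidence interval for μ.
(46.28, 47.52)

z-interval (σ known):
z* = 1.960 for 95% confidence

Margin of error = z* · σ/√n = 1.960 · 4.7/√221 = 0.62

CI: (46.9 - 0.62, 46.9 + 0.62) = (46.28, 47.52)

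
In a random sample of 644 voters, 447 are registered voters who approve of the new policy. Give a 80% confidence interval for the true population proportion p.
(0.671, 0.717)

Proportion CI:
p̂ = 447/644 = 0.69410
SE = √(p̂(1-p̂)/n) = √(0.69410 · 0.30590 / 644) = 0.01816

z* = 1.282
Margin = z* · SE = 1.282 · 0.01816 = 0.0233

CI: 0.69410 ± 0.0233 = (0.671, 0.717)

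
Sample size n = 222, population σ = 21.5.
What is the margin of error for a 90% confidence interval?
Margin of error = 2.37

Margin of error = z* · σ/√n
= 1.645 · 21.5/√222
= 1.645 · 21.5/14.8997
= 2.37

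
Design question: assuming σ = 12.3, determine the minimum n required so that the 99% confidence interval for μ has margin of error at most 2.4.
n ≥ 175

For margin E ≤ 2.4:
n ≥ (z* · σ / E)²
n ≥ (2.576 · 12.3 / 2.4)²
n ≥ 174.29

Minimum n = 175 (rounding up)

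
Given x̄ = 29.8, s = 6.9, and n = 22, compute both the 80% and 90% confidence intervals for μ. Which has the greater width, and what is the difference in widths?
90% CI is wider by 1.17

df = 21
80% CI: t* = 1.323, (27.85, 31.75), width = 2 · t* · s/√n = 3.89
90% CI: t* = 1.721, (27.27, 32.33), width = 2 · t* · s/√n = 5.06

The 90% CI is wider by 5.06 - 3.89 = 1.17.
Higher confidence requires a wider interval.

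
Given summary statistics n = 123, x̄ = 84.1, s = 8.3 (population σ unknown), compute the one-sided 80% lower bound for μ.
μ ≥ 83.47

Lower bound (one-sided):
t* = 0.845 (one-sided for 80%)
Lower bound = x̄ - t* · s/√n = 84.1 - 0.845 · 8.3/√123 = 83.47

We are 80% confident that μ ≥ 83.47.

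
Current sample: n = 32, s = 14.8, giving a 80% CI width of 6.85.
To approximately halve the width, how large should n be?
n ≈ 128

CI width ∝ 1/√n
To reduce width by factor 2, need √n to grow by 2 → need 2² = 4 times as many samples.

Current: n = 32, width = 6.85
New: n = 128, width ≈ 3.37

Width reduced by factor of 6.85/3.37 = 2.03.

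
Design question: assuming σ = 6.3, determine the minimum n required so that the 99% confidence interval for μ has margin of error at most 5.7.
n ≥ 9

For margin E ≤ 5.7:
n ≥ (z* · σ / E)²
n ≥ (2.576 · 6.3 / 5.7)²
n ≥ 8.11

Minimum n = 9 (rounding up)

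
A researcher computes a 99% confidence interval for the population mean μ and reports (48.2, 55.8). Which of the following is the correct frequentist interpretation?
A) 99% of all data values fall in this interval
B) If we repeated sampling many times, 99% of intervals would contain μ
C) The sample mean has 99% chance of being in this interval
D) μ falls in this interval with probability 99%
B

A) Wrong — a CI is about the parameter μ, not individual data values.
B) Correct — this is the frequentist long-run coverage interpretation.
C) Wrong — x̄ is observed and sits in the interval by construction.
D) Wrong — μ is fixed; the randomness lives in the interval, not in μ.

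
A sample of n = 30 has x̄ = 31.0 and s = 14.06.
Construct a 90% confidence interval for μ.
(26.64, 35.36)

t-interval (σ unknown):
df = n - 1 = 29
t* = 1.699 for 90% confidence

Margin of error = t* · s/√n = 1.699 · 14.06/√30 = 4.36

CI: (26.64, 35.36)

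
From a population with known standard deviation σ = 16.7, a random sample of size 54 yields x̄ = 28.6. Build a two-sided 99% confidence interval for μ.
(22.75, 34.45)

z-interval (σ known):
z* = 2.576 for 99% confidence

Margin of error = z* · σ/√n = 2.576 · 16.7/√54 = 5.85

CI: (28.6 - 5.85, 28.6 + 5.85) = (22.75, 34.45)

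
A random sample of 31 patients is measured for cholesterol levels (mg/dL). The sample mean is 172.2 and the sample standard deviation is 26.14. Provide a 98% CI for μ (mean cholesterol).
(160.66, 183.74)

t-interval (σ unknown):
df = n - 1 = 30
t* = 2.457 for 98% confidence

Margin of error = t* · s/√n = 2.457 · 26.14/√31 = 11.54

CI: (160.66, 183.74)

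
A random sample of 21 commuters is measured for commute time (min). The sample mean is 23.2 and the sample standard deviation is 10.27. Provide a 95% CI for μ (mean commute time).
(18.53, 27.87)

t-interval (σ unknown):
df = n - 1 = 20
t* = 2.086 for 95% confidence

Margin of error = t* · s/√n = 2.086 · 10.27/√21 = 4.67

CI: (18.53, 27.87)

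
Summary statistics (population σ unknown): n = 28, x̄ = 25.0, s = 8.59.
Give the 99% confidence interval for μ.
(20.50, 29.50)

t-interval (σ unknown):
df = n - 1 = 27
t* = 2.771 for 99% confidence

Margin of error = t* · s/√n = 2.771 · 8.59/√28 = 4.50

CI: (20.50, 29.50)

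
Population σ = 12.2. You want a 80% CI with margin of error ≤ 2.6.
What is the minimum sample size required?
n ≥ 37

For margin E ≤ 2.6:
n ≥ (z* · σ / E)²
n ≥ (1.282 · 12.2 / 2.6)²
n ≥ 36.19

Minimum n = 37 (rounding up)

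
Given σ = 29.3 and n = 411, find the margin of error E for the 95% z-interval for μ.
Margin of error = 2.83

Margin of error = z* · σ/√n
= 1.960 · 29.3/√411
= 1.960 · 29.3/20.2731
= 2.83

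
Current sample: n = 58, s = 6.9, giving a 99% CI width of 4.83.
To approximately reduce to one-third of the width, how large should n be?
n ≈ 522

CI width ∝ 1/√n
To reduce width by factor 3, need √n to grow by 3 → need 3² = 9 times as many samples.

Current: n = 58, width = 4.83
New: n = 522, width ≈ 1.56

Width reduced by factor of 4.83/1.56 = 3.10.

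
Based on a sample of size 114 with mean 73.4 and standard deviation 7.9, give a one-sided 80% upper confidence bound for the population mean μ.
μ ≤ 74.03

Upper bound (one-sided):
t* = 0.845 (one-sided for 80%)
Upper bound = x̄ + t* · s/√n = 73.4 + 0.845 · 7.9/√114 = 74.03

We are 80% confident that μ ≤ 74.03.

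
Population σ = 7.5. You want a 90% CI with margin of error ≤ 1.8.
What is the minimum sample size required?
n ≥ 47

For margin E ≤ 1.8:
n ≥ (z* · σ / E)²
n ≥ (1.645 · 7.5 / 1.8)²
n ≥ 46.98

Minimum n = 47 (rounding up)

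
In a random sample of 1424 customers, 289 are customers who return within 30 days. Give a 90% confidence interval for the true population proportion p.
(0.185, 0.220)

Proportion CI:
p̂ = 289/1424 = 0.20295
SE = √(p̂(1-p̂)/n) = √(0.20295 · 0.79705 / 1424) = 0.01066

z* = 1.645
Margin = z* · SE = 1.645 · 0.01066 = 0.0175

CI: 0.20295 ± 0.0175 = (0.185, 0.220)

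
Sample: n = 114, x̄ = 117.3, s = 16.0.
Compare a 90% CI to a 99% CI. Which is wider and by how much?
99% CI is wider by 2.88

df = 113
90% CI: t* = 1.658, (114.82, 119.78), width = 2 · t* · s/√n = 4.97
99% CI: t* = 2.620, (113.37, 121.23), width = 2 · t* · s/√n = 7.85

The 99% CI is wider by 7.85 - 4.97 = 2.88.
Higher confidence requires a wider interval.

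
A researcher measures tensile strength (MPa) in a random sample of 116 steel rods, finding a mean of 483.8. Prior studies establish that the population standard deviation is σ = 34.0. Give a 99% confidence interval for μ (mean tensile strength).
(475.67, 491.93)

z-interval (σ known):
z* = 2.576 for 99% confidence

Margin of error = z* · σ/√n = 2.576 · 34.0/√116 = 8.13

CI: (483.8 - 8.13, 483.8 + 8.13) = (475.67, 491.93)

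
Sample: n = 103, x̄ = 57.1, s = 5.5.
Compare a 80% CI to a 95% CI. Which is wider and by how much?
95% CI is wider by 0.75

df = 102
80% CI: t* = 1.290, (56.40, 57.80), width = 2 · t* · s/√n = 1.40
95% CI: t* = 1.983, (56.03, 58.17), width = 2 · t* · s/√n = 2.15

The 95% CI is wider by 2.15 - 1.40 = 0.75.
Higher confidence requires a wider interval.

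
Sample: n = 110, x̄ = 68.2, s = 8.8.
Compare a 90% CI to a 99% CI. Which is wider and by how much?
99% CI is wider by 1.62

df = 109
90% CI: t* = 1.659, (66.81, 69.59), width = 2 · t* · s/√n = 2.78
99% CI: t* = 2.622, (66.00, 70.40), width = 2 · t* · s/√n = 4.40

The 99% CI is wider by 4.40 - 2.78 = 1.62.
Higher confidence requires a wider interval.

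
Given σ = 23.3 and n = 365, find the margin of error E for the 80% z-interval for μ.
Margin of error = 1.56

Margin of error = z* · σ/√n
= 1.282 · 23.3/√365
= 1.282 · 23.3/19.1050
= 1.56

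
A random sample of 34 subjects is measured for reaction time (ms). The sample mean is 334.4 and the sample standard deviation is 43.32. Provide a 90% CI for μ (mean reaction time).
(321.83, 346.97)

t-interval (σ unknown):
df = n - 1 = 33
t* = 1.692 for 90% confidence

Margin of error = t* · s/√n = 1.692 · 43.32/√34 = 12.57

CI: (321.83, 346.97)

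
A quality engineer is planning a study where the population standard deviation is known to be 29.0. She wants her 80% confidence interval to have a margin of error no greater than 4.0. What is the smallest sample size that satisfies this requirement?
n ≥ 87

For margin E ≤ 4.0:
n ≥ (z* · σ / E)²
n ≥ (1.282 · 29.0 / 4.0)²
n ≥ 86.39

Minimum n = 87 (rounding up)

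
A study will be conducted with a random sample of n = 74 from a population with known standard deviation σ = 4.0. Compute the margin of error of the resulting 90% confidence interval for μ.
Margin of error = 0.76

Margin of error = z* · σ/√n
= 1.645 · 4.0/√74
= 1.645 · 4.0/8.6023
= 0.76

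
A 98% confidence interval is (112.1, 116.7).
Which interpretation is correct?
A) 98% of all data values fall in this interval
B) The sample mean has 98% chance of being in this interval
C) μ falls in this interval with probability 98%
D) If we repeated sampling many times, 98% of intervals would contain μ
D

A) Wrong — a CI is about the parameter μ, not individual data values.
B) Wrong — x̄ is observed and sits in the interval by construction.
C) Wrong — μ is fixed; the randomness lives in the interval, not in μ.
D) Correct — this is the frequentist long-run coverage interpretation.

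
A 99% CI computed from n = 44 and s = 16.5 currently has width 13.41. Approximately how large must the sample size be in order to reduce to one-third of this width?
n ≈ 396

CI width ∝ 1/√n
To reduce width by factor 3, need √n to grow by 3 → need 3² = 9 times as many samples.

Current: n = 44, width = 13.41
New: n = 396, width ≈ 4.29

Width reduced by factor of 13.41/4.29 = 3.13.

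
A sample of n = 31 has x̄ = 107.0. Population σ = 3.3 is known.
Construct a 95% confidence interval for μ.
(105.84, 108.16)

z-interval (σ known):
z* = 1.960 for 95% confidence

Margin of error = z* · σ/√n = 1.960 · 3.3/√31 = 1.16

CI: (107.0 - 1.16, 107.0 + 1.16) = (105.84, 108.16)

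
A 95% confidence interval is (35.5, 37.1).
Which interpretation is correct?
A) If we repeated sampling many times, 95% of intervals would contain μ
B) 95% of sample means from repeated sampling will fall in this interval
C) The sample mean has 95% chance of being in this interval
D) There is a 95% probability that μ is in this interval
A

A) Correct — this is the frequentist long-run coverage interpretation.
B) Wrong — coverage applies to intervals containing μ, not to future x̄ values.
C) Wrong — x̄ is observed and sits in the interval by construction.
D) Wrong — μ is fixed; the randomness lives in the interval, not in μ.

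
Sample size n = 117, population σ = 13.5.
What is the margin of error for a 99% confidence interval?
Margin of error = 3.22

Margin of error = z* · σ/√n
= 2.576 · 13.5/√117
= 2.576 · 13.5/10.8167
= 3.22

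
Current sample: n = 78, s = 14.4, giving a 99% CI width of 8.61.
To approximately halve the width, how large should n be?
n ≈ 312

CI width ∝ 1/√n
To reduce width by factor 2, need √n to grow by 2 → need 2² = 4 times as many samples.

Current: n = 78, width = 8.61
New: n = 312, width ≈ 4.23

Width reduced by factor of 8.61/4.23 = 2.04.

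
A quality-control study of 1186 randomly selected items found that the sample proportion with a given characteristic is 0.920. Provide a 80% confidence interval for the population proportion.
(0.910, 0.930)

Proportion CI:
SE = √(p̂(1-p̂)/n) = √(0.920 · 0.080 / 1186) = 0.00788

z* = 1.282
Margin = z* · SE = 1.282 · 0.00788 = 0.0101

CI: 0.920 ± 0.0101 = (0.910, 0.930)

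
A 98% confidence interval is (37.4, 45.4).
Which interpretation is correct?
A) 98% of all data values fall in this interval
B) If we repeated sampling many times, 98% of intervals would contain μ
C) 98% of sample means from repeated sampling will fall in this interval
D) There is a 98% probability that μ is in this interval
B

A) Wrong — a CI is about the parameter μ, not individual data values.
B) Correct — this is the frequentist long-run coverage interpretation.
C) Wrong — coverage applies to intervals containing μ, not to future x̄ values.
D) Wrong — μ is fixed; the randomness lives in the interval, not in μ.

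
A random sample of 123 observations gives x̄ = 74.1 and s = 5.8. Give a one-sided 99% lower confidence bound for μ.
μ ≥ 72.87

Lower bound (one-sided):
t* = 2.357 (one-sided for 99%)
Lower bound = x̄ - t* · s/√n = 74.1 - 2.357 · 5.8/√123 = 72.87

We are 99% confident that μ ≥ 72.87.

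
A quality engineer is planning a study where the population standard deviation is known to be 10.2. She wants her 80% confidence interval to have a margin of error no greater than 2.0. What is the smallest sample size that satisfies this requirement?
n ≥ 43

For margin E ≤ 2.0:
n ≥ (z* · σ / E)²
n ≥ (1.282 · 10.2 / 2.0)²
n ≥ 42.75

Minimum n = 43 (rounding up)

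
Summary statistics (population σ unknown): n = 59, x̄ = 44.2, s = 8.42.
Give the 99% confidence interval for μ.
(41.28, 47.12)

t-interval (σ unknown):
df = n - 1 = 58
t* = 2.663 for 99% confidence

Margin of error = t* · s/√n = 2.663 · 8.42/√59 = 2.92

CI: (41.28, 47.12)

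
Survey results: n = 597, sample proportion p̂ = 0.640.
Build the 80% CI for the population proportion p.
(0.615, 0.665)

Proportion CI:
SE = √(p̂(1-p̂)/n) = √(0.640 · 0.360 / 597) = 0.01965

z* = 1.282
Margin = z* · SE = 1.282 · 0.01965 = 0.0252

CI: 0.640 ± 0.0252 = (0.615, 0.665)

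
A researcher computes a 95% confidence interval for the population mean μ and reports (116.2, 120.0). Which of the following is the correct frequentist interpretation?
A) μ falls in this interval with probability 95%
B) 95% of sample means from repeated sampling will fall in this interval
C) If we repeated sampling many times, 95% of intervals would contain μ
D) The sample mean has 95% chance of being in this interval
C

A) Wrong — μ is fixed; the randomness lives in the interval, not in μ.
B) Wrong — coverage applies to intervals containing μ, not to future x̄ values.
C) Correct — this is the frequentist long-run coverage interpretation.
D) Wrong — x̄ is observed and sits in the interval by construction.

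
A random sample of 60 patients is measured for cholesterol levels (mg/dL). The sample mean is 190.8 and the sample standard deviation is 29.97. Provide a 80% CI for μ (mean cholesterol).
(185.79, 195.81)

t-interval (σ unknown):
df = n - 1 = 59
t* = 1.296 for 80% confidence

Margin of error = t* · s/√n = 1.296 · 29.97/√60 = 5.01

CI: (185.79, 195.81)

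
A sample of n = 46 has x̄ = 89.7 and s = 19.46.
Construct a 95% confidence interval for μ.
(83.92, 95.48)

t-interval (σ unknown):
df = n - 1 = 45
t* = 2.014 for 95% confidence

Margin of error = t* · s/√n = 2.014 · 19.46/√46 = 5.78

CI: (83.92, 95.48)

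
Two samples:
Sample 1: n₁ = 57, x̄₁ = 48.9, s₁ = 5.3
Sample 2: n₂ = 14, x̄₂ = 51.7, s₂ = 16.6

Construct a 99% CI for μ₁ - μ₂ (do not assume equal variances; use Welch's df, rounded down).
(-16.33, 10.73)

Difference: x̄₁ - x̄₂ = -2.80
SE = √(s₁²/n₁ + s₂²/n₂) = √(5.3²/57 + 16.6²/14) = 4.4917
df = 13.66 → 13 (Welch–Satterthwaite, rounded down)
t* = 3.012

CI: -2.80 ± 3.012 · 4.4917 = -2.80 ± 13.53 = (-16.33, 10.73)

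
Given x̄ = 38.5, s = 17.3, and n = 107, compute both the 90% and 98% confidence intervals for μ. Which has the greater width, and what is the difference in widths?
98% CI is wider by 2.35

df = 106
90% CI: t* = 1.659, (35.73, 41.27), width = 2 · t* · s/√n = 5.55
98% CI: t* = 2.362, (34.55, 42.45), width = 2 · t* · s/√n = 7.90

The 98% CI is wider by 7.90 - 5.55 = 2.35.
Higher confidence requires a wider interval.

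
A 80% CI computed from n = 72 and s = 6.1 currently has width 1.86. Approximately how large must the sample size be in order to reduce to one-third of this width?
n ≈ 648

CI width ∝ 1/√n
To reduce width by factor 3, need √n to grow by 3 → need 3² = 9 times as many samples.

Current: n = 72, width = 1.86
New: n = 648, width ≈ 0.61

Width reduced by factor of 1.86/0.61 = 3.05.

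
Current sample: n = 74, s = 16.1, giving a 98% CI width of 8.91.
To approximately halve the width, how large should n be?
n ≈ 296

CI width ∝ 1/√n
To reduce width by factor 2, need √n to grow by 2 → need 2² = 4 times as many samples.

Current: n = 74, width = 8.91
New: n = 296, width ≈ 4.38

Width reduced by factor of 8.91/4.38 = 2.03.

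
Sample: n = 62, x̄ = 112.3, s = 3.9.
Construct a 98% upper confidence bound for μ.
μ ≤ 113.34

Upper bound (one-sided):
t* = 2.099 (one-sided for 98%)
Upper bound = x̄ + t* · s/√n = 112.3 + 2.099 · 3.9/√62 = 113.34

We are 98% confident that μ ≤ 113.34.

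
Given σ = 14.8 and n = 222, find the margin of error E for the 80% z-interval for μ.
Margin of error = 1.27

Margin of error = z* · σ/√n
= 1.282 · 14.8/√222
= 1.282 · 14.8/14.8997
= 1.27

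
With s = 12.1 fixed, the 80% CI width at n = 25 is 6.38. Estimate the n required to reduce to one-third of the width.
n ≈ 225

CI width ∝ 1/√n
To reduce width by factor 3, need √n to grow by 3 → need 3² = 9 times as many samples.

Current: n = 25, width = 6.38
New: n = 225, width ≈ 2.07

Width reduced by factor of 6.38/2.07 = 3.08.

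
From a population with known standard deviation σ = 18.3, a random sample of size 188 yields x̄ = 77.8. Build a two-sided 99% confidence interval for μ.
(74.36, 81.24)

z-interval (σ known):
z* = 2.576 for 99% confidence

Margin of error = z* · σ/√n = 2.576 · 18.3/√188 = 3.44

CI: (77.8 - 3.44, 77.8 + 3.44) = (74.36, 81.24)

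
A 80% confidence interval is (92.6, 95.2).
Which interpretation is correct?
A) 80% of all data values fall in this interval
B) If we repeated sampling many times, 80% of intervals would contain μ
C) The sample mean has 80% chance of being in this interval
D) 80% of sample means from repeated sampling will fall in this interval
B

A) Wrong — a CI is about the parameter μ, not individual data values.
B) Correct — this is the frequentist long-run coverage interpretation.
C) Wrong — x̄ is observed and sits in the interval by construction.
D) Wrong — coverage applies to intervals containing μ, not to future x̄ values.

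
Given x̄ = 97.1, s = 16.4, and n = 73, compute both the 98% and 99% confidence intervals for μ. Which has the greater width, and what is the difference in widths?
99% CI is wider by 1.03

df = 72
98% CI: t* = 2.379, (92.53, 101.67), width = 2 · t* · s/√n = 9.13
99% CI: t* = 2.646, (92.02, 102.18), width = 2 · t* · s/√n = 10.16

The 99% CI is wider by 10.16 - 9.13 = 1.03.
Higher confidence requires a wider interval.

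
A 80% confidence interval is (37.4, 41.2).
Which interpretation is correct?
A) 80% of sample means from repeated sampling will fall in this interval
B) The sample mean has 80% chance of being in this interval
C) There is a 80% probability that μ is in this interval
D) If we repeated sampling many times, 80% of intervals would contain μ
D

A) Wrong — coverage applies to intervals containing μ, not to future x̄ values.
B) Wrong — x̄ is observed and sits in the interval by construction.
C) Wrong — μ is fixed; the randomness lives in the interval, not in μ.
D) Correct — this is the frequentist long-run coverage interpretation.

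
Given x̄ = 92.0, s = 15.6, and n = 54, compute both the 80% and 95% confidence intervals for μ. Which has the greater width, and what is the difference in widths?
95% CI is wider by 3.01

df = 53
80% CI: t* = 1.298, (89.24, 94.76), width = 2 · t* · s/√n = 5.51
95% CI: t* = 2.006, (87.74, 96.26), width = 2 · t* · s/√n = 8.52

The 95% CI is wider by 8.52 - 5.51 = 3.01.
Higher confidence requires a wider interval.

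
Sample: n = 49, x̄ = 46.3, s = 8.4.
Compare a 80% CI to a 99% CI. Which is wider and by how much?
99% CI is wider by 3.32

df = 48
80% CI: t* = 1.299, (44.74, 47.86), width = 2 · t* · s/√n = 3.12
99% CI: t* = 2.682, (43.08, 49.52), width = 2 · t* · s/√n = 6.44

The 99% CI is wider by 6.44 - 3.12 = 3.32.
Higher confidence requires a wider interval.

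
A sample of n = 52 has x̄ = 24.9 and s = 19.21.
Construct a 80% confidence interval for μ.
(21.44, 28.36)

t-interval (σ unknown):
df = n - 1 = 51
t* = 1.298 for 80% confidence

Margin of error = t* · s/√n = 1.298 · 19.21/√52 = 3.46

CI: (21.44, 28.36)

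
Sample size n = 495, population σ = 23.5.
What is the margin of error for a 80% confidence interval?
Margin of error = 1.35

Margin of error = z* · σ/√n
= 1.282 · 23.5/√495
= 1.282 · 23.5/22.2486
= 1.35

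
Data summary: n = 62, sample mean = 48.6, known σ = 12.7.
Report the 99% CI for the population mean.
(44.45, 52.75)

z-interval (σ known):
z* = 2.576 for 99% confidence

Margin of error = z* · σ/√n = 2.576 · 12.7/√62 = 4.15

CI: (48.6 - 4.15, 48.6 + 4.15) = (44.45, 52.75)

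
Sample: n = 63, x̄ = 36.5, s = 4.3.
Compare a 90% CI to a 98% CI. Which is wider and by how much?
98% CI is wider by 0.78

df = 62
90% CI: t* = 1.670, (35.60, 37.40), width = 2 · t* · s/√n = 1.81
98% CI: t* = 2.388, (35.21, 37.79), width = 2 · t* · s/√n = 2.59

The 98% CI is wider by 2.59 - 1.81 = 0.78.
Higher confidence requires a wider interval.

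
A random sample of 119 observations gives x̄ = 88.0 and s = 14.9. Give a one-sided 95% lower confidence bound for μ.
μ ≥ 85.74

Lower bound (one-sided):
t* = 1.658 (one-sided for 95%)
Lower bound = x̄ - t* · s/√n = 88.0 - 1.658 · 14.9/√119 = 85.74

We are 95% confident that μ ≥ 85.74.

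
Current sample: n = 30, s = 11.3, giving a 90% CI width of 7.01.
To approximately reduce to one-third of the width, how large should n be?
n ≈ 270

CI width ∝ 1/√n
To reduce width by factor 3, need √n to grow by 3 → need 3² = 9 times as many samples.

Current: n = 30, width = 7.01
New: n = 270, width ≈ 2.27

Width reduced by factor of 7.01/2.27 = 3.09.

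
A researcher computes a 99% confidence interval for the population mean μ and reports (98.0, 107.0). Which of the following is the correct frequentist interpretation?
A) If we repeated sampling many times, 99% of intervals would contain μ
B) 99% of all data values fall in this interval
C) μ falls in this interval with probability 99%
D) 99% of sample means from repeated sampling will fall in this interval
A

A) Correct — this is the frequentist long-run coverage interpretation.
B) Wrong — a CI is about the parameter μ, not individual data values.
C) Wrong — μ is fixed; the randomness lives in the interval, not in μ.
D) Wrong — coverage applies to intervals containing μ, not to future x̄ values.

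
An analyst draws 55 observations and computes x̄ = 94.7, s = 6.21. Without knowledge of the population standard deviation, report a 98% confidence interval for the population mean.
(92.69, 96.71)

t-interval (σ unknown):
df = n - 1 = 54
t* = 2.397 for 98% confidence

Margin of error = t* · s/√n = 2.397 · 6.21/√55 = 2.01

CI: (92.69, 96.71)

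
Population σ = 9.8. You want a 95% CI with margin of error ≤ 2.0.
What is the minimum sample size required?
n ≥ 93

For margin E ≤ 2.0:
n ≥ (z* · σ / E)²
n ≥ (1.960 · 9.8 / 2.0)²
n ≥ 92.24

Minimum n = 93 (rounding up)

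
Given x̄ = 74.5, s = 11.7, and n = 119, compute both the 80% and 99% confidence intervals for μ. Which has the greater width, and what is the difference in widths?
99% CI is wider by 2.85

df = 118
80% CI: t* = 1.289, (73.12, 75.88), width = 2 · t* · s/√n = 2.77
99% CI: t* = 2.618, (71.69, 77.31), width = 2 · t* · s/√n = 5.62

The 99% CI is wider by 5.62 - 2.77 = 2.85.
Higher confidence requires a wider interval.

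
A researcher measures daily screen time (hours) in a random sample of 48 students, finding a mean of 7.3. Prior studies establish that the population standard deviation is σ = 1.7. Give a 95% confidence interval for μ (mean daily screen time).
(6.82, 7.78)

z-interval (σ known):
z* = 1.960 for 95% confidence

Margin of error = z* · σ/√n = 1.960 · 1.7/√48 = 0.48

CI: (7.3 - 0.48, 7.3 + 0.48) = (6.82, 7.78)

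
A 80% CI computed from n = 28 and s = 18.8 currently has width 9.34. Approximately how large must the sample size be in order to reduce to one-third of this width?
n ≈ 252

CI width ∝ 1/√n
To reduce width by factor 3, need √n to grow by 3 → need 3² = 9 times as many samples.

Current: n = 28, width = 9.34
New: n = 252, width ≈ 3.04

Width reduced by factor of 9.34/3.04 = 3.07.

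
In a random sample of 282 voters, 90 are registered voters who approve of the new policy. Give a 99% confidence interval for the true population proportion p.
(0.248, 0.391)

Proportion CI:
p̂ = 90/282 = 0.31915
SE = √(p̂(1-p̂)/n) = √(0.31915 · 0.68085 / 282) = 0.02776

z* = 2.576
Margin = z* · SE = 2.576 · 0.02776 = 0.0715

CI: 0.31915 ± 0.0715 = (0.248, 0.391)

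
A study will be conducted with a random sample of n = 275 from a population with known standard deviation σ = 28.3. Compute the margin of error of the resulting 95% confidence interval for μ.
Margin of error = 3.34

Margin of error = z* · σ/√n
= 1.960 · 28.3/√275
= 1.960 · 28.3/16.5831
= 3.34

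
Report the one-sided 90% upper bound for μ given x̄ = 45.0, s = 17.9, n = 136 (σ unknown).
μ ≤ 46.98

Upper bound (one-sided):
t* = 1.288 (one-sided for 90%)
Upper bound = x̄ + t* · s/√n = 45.0 + 1.288 · 17.9/√136 = 46.98

We are 90% confident that μ ≤ 46.98.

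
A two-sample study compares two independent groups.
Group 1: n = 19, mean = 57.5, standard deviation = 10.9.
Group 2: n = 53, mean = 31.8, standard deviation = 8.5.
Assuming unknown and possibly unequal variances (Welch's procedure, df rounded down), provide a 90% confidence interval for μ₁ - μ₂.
(20.99, 30.41)

Difference: x̄₁ - x̄₂ = 25.70
SE = √(s₁²/n₁ + s₂²/n₂) = √(10.9²/19 + 8.5²/53) = 2.7598
df = 26.27 → 26 (Welch–Satterthwaite, rounded down)
t* = 1.706

CI: 25.70 ± 1.706 · 2.7598 = 25.70 ± 4.71 = (20.99, 30.41)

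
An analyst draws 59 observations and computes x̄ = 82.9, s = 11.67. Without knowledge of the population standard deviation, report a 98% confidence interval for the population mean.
(79.27, 86.53)

t-interval (σ unknown):
df = n - 1 = 58
t* = 2.392 for 98% confidence

Margin of error = t* · s/√n = 2.392 · 11.67/√59 = 3.63

CI: (79.27, 86.53)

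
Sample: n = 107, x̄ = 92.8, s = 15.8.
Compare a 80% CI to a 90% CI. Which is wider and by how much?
90% CI is wider by 1.13

df = 106
80% CI: t* = 1.290, (90.83, 94.77), width = 2 · t* · s/√n = 3.94
90% CI: t* = 1.659, (90.27, 95.33), width = 2 · t* · s/√n = 5.07

The 90% CI is wider by 5.07 - 3.94 = 1.13.
Higher confidence requires a wider interval.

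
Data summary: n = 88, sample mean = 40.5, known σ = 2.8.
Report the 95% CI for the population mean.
(39.91, 41.09)

z-interval (σ known):
z* = 1.960 for 95% confidence

Margin of error = z* · σ/√n = 1.960 · 2.8/√88 = 0.59

CI: (40.5 - 0.59, 40.5 + 0.59) = (39.91, 41.09)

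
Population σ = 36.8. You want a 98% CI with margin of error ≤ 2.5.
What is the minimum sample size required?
n ≥ 1173

For margin E ≤ 2.5:
n ≥ (z* · σ / E)²
n ≥ (2.326 · 36.8 / 2.5)²
n ≥ 1172.29

Minimum n = 1173 (rounding up)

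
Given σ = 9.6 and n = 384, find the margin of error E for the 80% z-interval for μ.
Margin of error = 0.63

Margin of error = z* · σ/√n
= 1.282 · 9.6/√384
= 1.282 · 9.6/19.5959
= 0.63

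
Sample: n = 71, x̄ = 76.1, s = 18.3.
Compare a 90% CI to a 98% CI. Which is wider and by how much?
98% CI is wider by 3.10

df = 70
90% CI: t* = 1.667, (72.48, 79.72), width = 2 · t* · s/√n = 7.24
98% CI: t* = 2.381, (70.93, 81.27), width = 2 · t* · s/√n = 10.34

The 98% CI is wider by 10.34 - 7.24 = 3.10.
Higher confidence requires a wider interval.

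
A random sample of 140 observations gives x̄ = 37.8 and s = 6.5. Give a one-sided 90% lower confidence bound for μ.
μ ≥ 37.09

Lower bound (one-sided):
t* = 1.288 (one-sided for 90%)
Lower bound = x̄ - t* · s/√n = 37.8 - 1.288 · 6.5/√140 = 37.09

We are 90% confident that μ ≥ 37.09.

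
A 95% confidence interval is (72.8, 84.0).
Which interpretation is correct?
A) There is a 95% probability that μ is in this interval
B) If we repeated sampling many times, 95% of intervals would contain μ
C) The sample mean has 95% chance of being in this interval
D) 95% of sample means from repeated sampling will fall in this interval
B

A) Wrong — μ is fixed; the randomness lives in the interval, not in μ.
B) Correct — this is the frequentist long-run coverage interpretation.
C) Wrong — x̄ is observed and sits in the interval by construction.
D) Wrong — coverage applies to intervals containing μ, not to future x̄ values.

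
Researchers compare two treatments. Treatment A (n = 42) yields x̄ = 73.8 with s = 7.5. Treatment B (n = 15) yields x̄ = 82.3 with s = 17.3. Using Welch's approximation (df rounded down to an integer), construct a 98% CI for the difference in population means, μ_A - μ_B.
(-20.51, 3.51)

Difference: x̄₁ - x̄₂ = -8.50
SE = √(s₁²/n₁ + s₂²/n₂) = √(7.5²/42 + 17.3²/15) = 4.6143
df = 15.92 → 15 (Welch–Satterthwaite, rounded down)
t* = 2.602

CI: -8.50 ± 2.602 · 4.6143 = -8.50 ± 12.01 = (-20.51, 3.51)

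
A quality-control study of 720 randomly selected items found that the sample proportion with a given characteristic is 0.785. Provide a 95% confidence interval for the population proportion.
(0.755, 0.815)

Proportion CI:
SE = √(p̂(1-p̂)/n) = √(0.785 · 0.215 / 720) = 0.01531

z* = 1.960
Margin = z* · SE = 1.960 · 0.01531 = 0.0300

CI: 0.785 ± 0.0300 = (0.755, 0.815)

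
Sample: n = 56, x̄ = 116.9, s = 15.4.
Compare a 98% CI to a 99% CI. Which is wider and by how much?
99% CI is wider by 1.12

df = 55
98% CI: t* = 2.396, (111.97, 121.83), width = 2 · t* · s/√n = 9.86
99% CI: t* = 2.668, (111.41, 122.39), width = 2 · t* · s/√n = 10.98

The 99% CI is wider by 10.98 - 9.86 = 1.12.
Higher confidence requires a wider interval.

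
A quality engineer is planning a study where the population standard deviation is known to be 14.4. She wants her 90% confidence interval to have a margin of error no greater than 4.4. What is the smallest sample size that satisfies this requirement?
n ≥ 29

For margin E ≤ 4.4:
n ≥ (z* · σ / E)²
n ≥ (1.645 · 14.4 / 4.4)²
n ≥ 28.98

Minimum n = 29 (rounding up)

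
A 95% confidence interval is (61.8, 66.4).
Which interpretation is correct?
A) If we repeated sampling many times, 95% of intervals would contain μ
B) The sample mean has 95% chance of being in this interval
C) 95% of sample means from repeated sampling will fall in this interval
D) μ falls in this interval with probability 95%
A

A) Correct — this is the frequentist long-run coverage interpretation.
B) Wrong — x̄ is observed and sits in the interval by construction.
C) Wrong — coverage applies to intervals containing μ, not to future x̄ values.
D) Wrong — μ is fixed; the randomness lives in the interval, not in μ.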